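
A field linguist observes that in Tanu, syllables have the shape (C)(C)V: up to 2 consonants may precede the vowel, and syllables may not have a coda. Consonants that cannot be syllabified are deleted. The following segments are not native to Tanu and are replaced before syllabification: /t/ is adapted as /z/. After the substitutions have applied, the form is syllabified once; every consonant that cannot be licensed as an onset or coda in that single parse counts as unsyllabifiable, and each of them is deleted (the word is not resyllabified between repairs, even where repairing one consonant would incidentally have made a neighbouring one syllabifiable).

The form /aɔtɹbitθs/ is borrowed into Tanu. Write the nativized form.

aɔɹbi

Substitution: /t/ → /z/, giving /aɔzɹbizθs/.
The consonants /z/, /z/, /θ/, /s/ cannot be parsed into a legal (C)(C)V syllable (no codas are permitted; onsets may contain at most 2 consonants).
Deletion applies to /z/, /z/, /θ/, /s/.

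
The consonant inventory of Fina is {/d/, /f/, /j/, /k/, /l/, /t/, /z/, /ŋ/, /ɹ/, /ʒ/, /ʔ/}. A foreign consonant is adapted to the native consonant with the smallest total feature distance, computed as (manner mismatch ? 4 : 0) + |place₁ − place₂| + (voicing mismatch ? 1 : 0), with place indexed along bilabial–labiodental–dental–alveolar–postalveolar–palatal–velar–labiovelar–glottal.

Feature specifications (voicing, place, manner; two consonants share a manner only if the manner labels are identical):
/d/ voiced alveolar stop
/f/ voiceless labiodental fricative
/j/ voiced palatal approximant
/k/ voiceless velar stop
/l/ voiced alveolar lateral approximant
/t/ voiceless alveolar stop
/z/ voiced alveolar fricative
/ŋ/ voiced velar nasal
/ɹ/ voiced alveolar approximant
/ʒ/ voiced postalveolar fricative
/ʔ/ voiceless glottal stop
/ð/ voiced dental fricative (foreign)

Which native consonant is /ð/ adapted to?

/z/ is closest: same manner (fricative), place distance 1 (dental→alveolar), same voicing; total 1. Next closest is /f/ at distance 2.

z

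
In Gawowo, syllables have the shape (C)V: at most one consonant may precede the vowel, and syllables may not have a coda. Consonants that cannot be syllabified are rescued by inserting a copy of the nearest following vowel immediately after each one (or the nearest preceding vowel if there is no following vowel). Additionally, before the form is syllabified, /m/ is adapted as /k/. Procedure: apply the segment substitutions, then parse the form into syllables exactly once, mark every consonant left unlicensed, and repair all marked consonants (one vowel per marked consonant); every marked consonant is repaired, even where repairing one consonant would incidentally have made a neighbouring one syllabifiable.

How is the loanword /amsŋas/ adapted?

akasaŋasa

Substitution: /m/ → /k/, giving /aksŋas/.
The consonants /k/, /s/, /s/ cannot be parsed into a legal (C)V syllable (no codas are permitted; onsets are limited to one consonant).
Epenthesis after each stranded consonant: /k/ → /ka/, /s/ → /sa/, /s/ → /sa/.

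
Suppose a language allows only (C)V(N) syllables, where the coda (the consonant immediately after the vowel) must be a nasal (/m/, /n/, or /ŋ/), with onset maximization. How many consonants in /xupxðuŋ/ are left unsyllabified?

Under (C)V(N), the unsyllabifiable consonants are /p/, /x/ (only a nasal (/m/, /n/, or /ŋ/) is licensed in coda position; onsets are limited to one consonant).

2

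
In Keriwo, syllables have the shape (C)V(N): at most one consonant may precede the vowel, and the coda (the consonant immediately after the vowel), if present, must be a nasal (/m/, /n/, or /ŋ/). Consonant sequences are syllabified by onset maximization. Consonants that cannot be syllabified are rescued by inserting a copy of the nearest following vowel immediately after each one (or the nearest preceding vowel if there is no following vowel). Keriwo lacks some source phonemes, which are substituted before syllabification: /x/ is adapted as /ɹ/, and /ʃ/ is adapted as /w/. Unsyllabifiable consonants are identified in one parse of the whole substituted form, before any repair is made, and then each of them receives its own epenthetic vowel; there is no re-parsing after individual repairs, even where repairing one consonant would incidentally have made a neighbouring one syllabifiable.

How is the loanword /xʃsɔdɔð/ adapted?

Substitution: /x/ → /ɹ/, /ʃ/ → /w/, giving /ɹwsɔdɔð/.
Syllabifying with onset maximization leaves /ɹ/, /w/, /ð/ stranded (only a nasal (/m/, /n/, or /ŋ/) is licensed in coda position; onsets are limited to one consonant).
Inserting the epenthetic vowel yields /ɹ/ → /ɹɔ/, /w/ → /wɔ/, /ð/ → /ðɔ/.

ɹɔwɔsɔdɔðɔ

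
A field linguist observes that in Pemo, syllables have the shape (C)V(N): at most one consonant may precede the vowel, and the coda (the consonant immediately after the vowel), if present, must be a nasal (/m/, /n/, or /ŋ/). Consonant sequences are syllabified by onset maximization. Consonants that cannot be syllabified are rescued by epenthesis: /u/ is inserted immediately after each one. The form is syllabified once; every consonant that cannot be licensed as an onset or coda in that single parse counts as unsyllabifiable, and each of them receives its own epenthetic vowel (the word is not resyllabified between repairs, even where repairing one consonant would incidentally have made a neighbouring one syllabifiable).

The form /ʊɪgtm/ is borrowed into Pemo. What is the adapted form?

ʊɪgutumu

The consonants /g/, /t/, /m/ cannot be parsed into a legal (C)V(N) syllable (only a nasal (/m/, /n/, or /ŋ/) is licensed in coda position; onsets are limited to one consonant).
Each unlicensed consonant becomes the onset of a new syllable: /g/ → /gu/, /t/ → /tu/, /m/ → /mu/.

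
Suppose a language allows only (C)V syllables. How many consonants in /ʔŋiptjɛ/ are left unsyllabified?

Under (C)V, the unsyllabifiable consonants are /ʔ/, /p/, /t/ (no codas are permitted; onsets are limited to one consonant).

3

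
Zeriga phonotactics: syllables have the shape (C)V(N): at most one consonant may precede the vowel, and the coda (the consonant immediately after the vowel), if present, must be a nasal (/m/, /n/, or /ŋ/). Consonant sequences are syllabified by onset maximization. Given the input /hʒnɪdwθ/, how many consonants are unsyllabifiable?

5

Under (C)V(N), the unsyllabifiable consonants are /h/, /ʒ/, /d/, /w/, /θ/ (only a nasal (/m/, /n/, or /ŋ/) is licensed in coda position; onsets are limited to one consonant).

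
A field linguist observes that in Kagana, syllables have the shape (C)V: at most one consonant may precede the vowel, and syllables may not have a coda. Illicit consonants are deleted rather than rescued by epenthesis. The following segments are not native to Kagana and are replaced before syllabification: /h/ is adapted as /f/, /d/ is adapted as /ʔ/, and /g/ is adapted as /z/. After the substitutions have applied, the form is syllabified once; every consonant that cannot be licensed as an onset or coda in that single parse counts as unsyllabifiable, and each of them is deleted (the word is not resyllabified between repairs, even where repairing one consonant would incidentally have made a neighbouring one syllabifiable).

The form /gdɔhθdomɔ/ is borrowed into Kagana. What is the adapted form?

ʔɔʔomɔ

Substitution: /g/ → /z/, /d/ → /ʔ/, /h/ → /f/, giving /zʔɔfθʔomɔ/.
The consonants /z/, /f/, /θ/ cannot be parsed into a legal (C)V syllable (no codas are permitted; onsets are limited to one consonant).
Deleting the stranded consonants removes /z/, /f/, /θ/.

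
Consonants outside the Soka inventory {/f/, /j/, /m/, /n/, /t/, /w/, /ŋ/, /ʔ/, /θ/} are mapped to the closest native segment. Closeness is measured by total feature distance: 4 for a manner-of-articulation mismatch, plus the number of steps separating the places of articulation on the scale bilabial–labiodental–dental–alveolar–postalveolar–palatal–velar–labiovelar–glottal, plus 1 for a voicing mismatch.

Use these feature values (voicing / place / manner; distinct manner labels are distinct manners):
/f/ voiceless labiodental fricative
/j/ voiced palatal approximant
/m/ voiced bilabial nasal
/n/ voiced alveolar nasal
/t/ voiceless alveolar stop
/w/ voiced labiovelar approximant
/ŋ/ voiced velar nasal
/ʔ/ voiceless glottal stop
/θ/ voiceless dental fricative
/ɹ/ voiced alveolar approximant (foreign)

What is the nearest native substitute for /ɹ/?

/j/ is closest: same manner (approximant), place distance 2 (alveolar→palatal), same voicing; total 2. Next closest is /n/ at distance 4.

j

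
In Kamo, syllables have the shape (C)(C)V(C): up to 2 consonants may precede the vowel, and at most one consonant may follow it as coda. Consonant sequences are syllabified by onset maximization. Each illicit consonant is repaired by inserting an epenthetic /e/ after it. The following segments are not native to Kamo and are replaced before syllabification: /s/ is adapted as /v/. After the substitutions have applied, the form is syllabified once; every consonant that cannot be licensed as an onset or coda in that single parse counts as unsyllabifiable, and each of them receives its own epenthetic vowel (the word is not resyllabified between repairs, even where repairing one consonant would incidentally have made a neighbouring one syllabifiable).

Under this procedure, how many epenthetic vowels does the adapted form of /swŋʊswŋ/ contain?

3

After substitution the input is /vwŋʊvwŋ/.
The unsyllabifiable consonants are /v/, /w/, /ŋ/; each receives one epenthetic vowel.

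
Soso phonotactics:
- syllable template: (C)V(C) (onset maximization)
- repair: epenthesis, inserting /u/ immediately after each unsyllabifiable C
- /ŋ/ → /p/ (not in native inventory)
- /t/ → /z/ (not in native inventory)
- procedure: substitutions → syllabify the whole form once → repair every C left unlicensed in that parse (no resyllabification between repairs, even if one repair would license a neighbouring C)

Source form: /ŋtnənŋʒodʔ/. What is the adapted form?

Substitution: /ŋ/ → /p/, /t/ → /z/, giving /pznənpʒodʔ/.
Syllabifying with onset maximization leaves /p/, /z/, /p/, /ʔ/ stranded (at most one coda consonant is licensed; onsets are limited to one consonant).
Epenthesis after each stranded consonant: /p/ → /pu/, /z/ → /zu/, /p/ → /pu/, /ʔ/ → /ʔu/.

puzunənpuʒodʔu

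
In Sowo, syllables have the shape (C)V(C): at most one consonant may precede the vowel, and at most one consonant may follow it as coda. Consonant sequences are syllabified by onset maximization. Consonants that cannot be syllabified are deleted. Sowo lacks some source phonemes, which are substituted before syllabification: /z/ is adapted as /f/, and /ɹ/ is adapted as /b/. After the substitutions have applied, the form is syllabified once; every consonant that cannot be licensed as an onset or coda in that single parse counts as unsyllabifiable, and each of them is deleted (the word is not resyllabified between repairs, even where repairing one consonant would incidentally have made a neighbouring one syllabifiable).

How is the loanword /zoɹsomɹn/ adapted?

fobsom

Substitution: /z/ → /f/, /ɹ/ → /b/, giving /fobsombn/.
Under (C)V(C), the unsyllabifiable consonants are /b/, /n/ (at most one coda consonant is licensed; onsets are limited to one consonant).
Deletion applies to /b/, /n/.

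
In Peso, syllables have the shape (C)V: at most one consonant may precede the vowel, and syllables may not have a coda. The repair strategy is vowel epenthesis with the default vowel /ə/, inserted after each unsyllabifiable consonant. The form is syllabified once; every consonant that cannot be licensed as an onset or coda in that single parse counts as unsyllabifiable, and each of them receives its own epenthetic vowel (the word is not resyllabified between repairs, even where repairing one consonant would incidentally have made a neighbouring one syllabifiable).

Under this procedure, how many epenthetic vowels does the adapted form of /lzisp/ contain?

The unsyllabifiable consonants are /l/, /s/, /p/; each receives one epenthetic vowel.

3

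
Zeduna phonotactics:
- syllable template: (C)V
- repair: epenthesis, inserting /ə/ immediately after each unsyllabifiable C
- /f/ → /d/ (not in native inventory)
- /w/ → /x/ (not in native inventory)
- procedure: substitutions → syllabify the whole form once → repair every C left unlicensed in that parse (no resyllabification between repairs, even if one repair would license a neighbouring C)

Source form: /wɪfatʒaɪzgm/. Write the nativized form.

xɪdatəʒaɪzəgəmə

Substitution: /w/ → /x/, /f/ → /d/, giving /xɪdatʒaɪzgm/.
Syllabifying with onset maximization leaves /t/, /z/, /g/, /m/ stranded (no codas are permitted; onsets are limited to one consonant).
Each unlicensed consonant becomes the onset of a new syllable: /t/ → /tə/, /z/ → /zə/, /g/ → /gə/, /m/ → /mə/.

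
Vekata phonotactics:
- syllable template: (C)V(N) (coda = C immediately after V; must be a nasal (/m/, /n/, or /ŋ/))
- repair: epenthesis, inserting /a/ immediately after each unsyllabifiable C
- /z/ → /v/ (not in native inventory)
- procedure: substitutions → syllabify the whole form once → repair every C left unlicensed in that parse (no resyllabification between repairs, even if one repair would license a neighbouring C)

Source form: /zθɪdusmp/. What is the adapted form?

vaθɪdusamapa

Substitution: /z/ → /v/, giving /vθɪdusmp/.
The consonants /v/, /s/, /m/, /p/ cannot be parsed into a legal (C)V(N) syllable (only a nasal (/m/, /n/, or /ŋ/) is licensed in coda position; onsets are limited to one consonant).
Each unlicensed consonant becomes the onset of a new syllable: /v/ → /va/, /s/ → /sa/, /m/ → /ma/, /p/ → /pa/.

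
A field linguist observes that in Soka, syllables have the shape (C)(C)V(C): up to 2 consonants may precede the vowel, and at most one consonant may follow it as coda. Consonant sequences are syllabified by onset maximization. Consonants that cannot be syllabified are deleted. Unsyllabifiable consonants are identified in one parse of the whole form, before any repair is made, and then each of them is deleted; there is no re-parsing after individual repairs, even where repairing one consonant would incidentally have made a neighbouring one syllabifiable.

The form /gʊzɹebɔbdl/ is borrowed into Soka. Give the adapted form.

Syllabifying with onset maximization leaves /d/, /l/ stranded (at most one coda consonant is licensed; onsets may contain at most 2 consonants).
Deleting the stranded consonants removes /d/, /l/.

gʊzɹebɔb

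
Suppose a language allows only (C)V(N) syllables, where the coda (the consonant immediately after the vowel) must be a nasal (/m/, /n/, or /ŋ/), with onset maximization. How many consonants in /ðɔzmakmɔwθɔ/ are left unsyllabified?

Under (C)V(N), the unsyllabifiable consonants are /z/, /k/, /w/ (only a nasal (/m/, /n/, or /ŋ/) is licensed in coda position; onsets are limited to one consonant).

3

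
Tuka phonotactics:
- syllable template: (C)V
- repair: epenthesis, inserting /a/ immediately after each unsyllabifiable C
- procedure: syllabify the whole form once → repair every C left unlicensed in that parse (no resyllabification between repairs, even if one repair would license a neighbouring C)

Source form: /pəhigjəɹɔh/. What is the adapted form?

pəhigajəɹɔha

Under (C)V, the unsyllabifiable consonants are /g/, /h/ (no codas are permitted; onsets are limited to one consonant).
Inserting the epenthetic vowel yields /g/ → /ga/, /h/ → /ha/.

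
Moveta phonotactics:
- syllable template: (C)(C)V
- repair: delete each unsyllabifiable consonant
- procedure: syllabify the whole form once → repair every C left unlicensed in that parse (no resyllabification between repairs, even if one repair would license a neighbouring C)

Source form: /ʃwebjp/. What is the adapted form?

Under (C)(C)V, the unsyllabifiable consonants are /b/, /j/, /p/ (no codas are permitted; onsets may contain at most 2 consonants).
Deletion applies to /b/, /j/, /p/.

ʃwe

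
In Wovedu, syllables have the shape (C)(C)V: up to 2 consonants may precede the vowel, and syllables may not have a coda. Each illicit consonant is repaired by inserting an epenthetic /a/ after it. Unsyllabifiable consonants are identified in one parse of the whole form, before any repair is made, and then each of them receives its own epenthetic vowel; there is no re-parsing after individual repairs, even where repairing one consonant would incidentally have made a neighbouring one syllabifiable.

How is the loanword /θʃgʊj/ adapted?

θaʃgʊja

Under (C)(C)V, the unsyllabifiable consonants are /θ/, /j/ (no codas are permitted; onsets may contain at most 2 consonants).
Epenthesis after each stranded consonant: /θ/ → /θa/, /j/ → /ja/.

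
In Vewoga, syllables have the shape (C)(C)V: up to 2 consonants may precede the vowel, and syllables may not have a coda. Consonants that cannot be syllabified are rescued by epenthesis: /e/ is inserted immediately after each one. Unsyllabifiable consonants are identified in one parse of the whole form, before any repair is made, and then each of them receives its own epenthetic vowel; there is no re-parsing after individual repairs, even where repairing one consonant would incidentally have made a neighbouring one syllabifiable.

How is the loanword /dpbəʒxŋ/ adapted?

depbəʒexeŋe

The consonants /d/, /ʒ/, /x/, /ŋ/ cannot be parsed into a legal (C)(C)V syllable (no codas are permitted; onsets may contain at most 2 consonants).
Epenthesis after each stranded consonant: /d/ → /de/, /ʒ/ → /ʒe/, /x/ → /xe/, /ŋ/ → /ŋe/.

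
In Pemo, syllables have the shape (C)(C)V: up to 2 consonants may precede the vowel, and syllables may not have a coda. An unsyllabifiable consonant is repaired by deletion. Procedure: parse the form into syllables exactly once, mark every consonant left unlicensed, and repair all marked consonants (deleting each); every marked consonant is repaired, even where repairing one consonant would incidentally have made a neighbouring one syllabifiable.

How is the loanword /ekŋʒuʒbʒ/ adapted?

eŋʒu

Under (C)(C)V, the unsyllabifiable consonants are /k/, /ʒ/, /b/, /ʒ/ (no codas are permitted; onsets may contain at most 2 consonants).
Each unlicensed consonant is deleted: /k/, /ʒ/, /b/, /ʒ/.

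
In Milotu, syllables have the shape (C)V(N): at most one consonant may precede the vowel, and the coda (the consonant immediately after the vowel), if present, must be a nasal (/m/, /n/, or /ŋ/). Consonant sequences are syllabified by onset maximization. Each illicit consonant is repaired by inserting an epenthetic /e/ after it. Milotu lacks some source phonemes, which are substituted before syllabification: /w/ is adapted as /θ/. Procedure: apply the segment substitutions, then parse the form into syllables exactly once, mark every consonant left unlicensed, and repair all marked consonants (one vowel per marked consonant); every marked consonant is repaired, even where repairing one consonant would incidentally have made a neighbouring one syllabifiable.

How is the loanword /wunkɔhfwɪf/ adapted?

Substitution: /w/ → /θ/, giving /θunkɔhfθɪf/.
Syllabifying with onset maximization leaves /h/, /f/, /f/ stranded (only a nasal (/m/, /n/, or /ŋ/) is licensed in coda position; onsets are limited to one consonant).
Epenthesis after each stranded consonant: /h/ → /he/, /f/ → /fe/, /f/ → /fe/.

θunkɔhefeθɪfe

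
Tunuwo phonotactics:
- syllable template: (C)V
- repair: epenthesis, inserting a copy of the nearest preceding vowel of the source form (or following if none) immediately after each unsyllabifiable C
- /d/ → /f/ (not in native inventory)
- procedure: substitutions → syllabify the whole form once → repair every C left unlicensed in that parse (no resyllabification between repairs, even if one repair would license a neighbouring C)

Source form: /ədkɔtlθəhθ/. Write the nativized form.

əfəkɔtɔlɔθəhəθə

Substitution: /d/ → /f/, giving /əfkɔtlθəhθ/.
Syllabifying with onset maximization leaves /f/, /t/, /l/, /h/, /θ/ stranded (no codas are permitted; onsets are limited to one consonant).
Each unlicensed consonant becomes the onset of a new syllable: /f/ → /fə/, /t/ → /tɔ/, /l/ → /lɔ/, /h/ → /hə/, /θ/ → /θə/.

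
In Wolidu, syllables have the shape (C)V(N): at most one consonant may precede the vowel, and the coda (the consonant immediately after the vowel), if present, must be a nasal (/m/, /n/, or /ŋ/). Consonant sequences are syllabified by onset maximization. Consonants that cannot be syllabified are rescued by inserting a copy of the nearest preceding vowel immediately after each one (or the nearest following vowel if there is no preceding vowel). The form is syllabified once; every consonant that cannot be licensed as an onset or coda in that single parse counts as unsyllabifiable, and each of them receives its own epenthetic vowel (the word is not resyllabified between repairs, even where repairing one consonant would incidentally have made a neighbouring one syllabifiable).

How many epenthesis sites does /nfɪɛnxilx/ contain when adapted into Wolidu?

The unsyllabifiable consonants are /n/, /l/, /x/; each receives one epenthetic vowel.

3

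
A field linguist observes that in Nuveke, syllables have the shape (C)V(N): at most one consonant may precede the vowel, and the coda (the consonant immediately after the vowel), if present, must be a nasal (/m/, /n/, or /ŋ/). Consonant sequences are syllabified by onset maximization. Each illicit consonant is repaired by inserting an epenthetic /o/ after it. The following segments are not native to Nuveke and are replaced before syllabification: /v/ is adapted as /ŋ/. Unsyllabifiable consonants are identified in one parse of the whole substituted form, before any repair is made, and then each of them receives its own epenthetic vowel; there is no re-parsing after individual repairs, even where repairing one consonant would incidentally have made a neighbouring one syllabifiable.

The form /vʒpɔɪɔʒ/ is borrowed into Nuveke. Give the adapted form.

Substitution: /v/ → /ŋ/, giving /ŋʒpɔɪɔʒ/.
Syllabifying with onset maximization leaves /ŋ/, /ʒ/, /ʒ/ stranded (only a nasal (/m/, /n/, or /ŋ/) is licensed in coda position; onsets are limited to one consonant).
Each unlicensed consonant becomes the onset of a new syllable: /ŋ/ → /ŋo/, /ʒ/ → /ʒo/, /ʒ/ → /ʒo/.

ŋoʒopɔɪɔʒo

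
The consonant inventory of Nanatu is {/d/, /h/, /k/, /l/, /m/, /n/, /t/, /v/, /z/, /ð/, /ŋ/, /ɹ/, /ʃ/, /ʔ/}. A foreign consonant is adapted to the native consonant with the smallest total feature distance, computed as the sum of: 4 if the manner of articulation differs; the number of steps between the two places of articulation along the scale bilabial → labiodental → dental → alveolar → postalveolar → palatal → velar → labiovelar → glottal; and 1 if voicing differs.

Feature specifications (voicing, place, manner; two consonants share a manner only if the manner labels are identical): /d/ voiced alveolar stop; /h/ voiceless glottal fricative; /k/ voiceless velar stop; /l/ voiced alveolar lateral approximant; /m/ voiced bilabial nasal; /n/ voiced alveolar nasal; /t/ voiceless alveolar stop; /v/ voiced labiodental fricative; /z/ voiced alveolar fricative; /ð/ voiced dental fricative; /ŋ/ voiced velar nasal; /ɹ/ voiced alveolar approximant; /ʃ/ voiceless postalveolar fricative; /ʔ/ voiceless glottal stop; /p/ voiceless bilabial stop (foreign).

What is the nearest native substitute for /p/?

/t/ is closest: same manner (stop), place distance 3 (bilabial→alveolar), same voicing; total 3. Next closest is /d/ at distance 4.

t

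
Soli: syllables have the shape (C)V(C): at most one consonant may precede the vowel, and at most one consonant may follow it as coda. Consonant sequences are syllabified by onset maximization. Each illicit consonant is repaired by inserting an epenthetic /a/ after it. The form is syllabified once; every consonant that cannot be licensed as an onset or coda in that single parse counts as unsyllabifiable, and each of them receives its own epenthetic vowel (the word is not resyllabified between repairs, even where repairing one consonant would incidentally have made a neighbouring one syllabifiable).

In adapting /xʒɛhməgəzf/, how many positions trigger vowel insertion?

2

The unsyllabifiable consonants are /x/, /f/; each receives one epenthetic vowel.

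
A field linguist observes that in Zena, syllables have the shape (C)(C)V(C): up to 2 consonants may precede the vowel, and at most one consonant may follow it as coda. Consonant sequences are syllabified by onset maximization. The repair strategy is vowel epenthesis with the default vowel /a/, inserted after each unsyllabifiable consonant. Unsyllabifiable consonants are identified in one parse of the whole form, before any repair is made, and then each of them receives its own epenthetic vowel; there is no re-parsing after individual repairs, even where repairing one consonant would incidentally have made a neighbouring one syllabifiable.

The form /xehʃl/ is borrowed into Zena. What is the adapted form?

xehʃala

The consonants /ʃ/, /l/ cannot be parsed into a legal (C)(C)V(C) syllable (at most one coda consonant is licensed; onsets may contain at most 2 consonants).
Inserting the epenthetic vowel yields /ʃ/ → /ʃa/, /l/ → /la/.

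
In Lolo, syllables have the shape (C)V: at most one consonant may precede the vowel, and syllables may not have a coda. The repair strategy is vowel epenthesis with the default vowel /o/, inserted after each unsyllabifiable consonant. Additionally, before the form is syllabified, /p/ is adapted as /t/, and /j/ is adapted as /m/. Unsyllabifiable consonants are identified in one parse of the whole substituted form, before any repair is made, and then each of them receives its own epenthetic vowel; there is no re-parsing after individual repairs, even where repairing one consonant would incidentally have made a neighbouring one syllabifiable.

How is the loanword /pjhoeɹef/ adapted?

Substitution: /p/ → /t/, /j/ → /m/, giving /tmhoeɹef/.
The consonants /t/, /m/, /f/ cannot be parsed into a legal (C)V syllable (no codas are permitted; onsets are limited to one consonant).
Epenthesis after each stranded consonant: /t/ → /to/, /m/ → /mo/, /f/ → /fo/.

tomohoeɹefo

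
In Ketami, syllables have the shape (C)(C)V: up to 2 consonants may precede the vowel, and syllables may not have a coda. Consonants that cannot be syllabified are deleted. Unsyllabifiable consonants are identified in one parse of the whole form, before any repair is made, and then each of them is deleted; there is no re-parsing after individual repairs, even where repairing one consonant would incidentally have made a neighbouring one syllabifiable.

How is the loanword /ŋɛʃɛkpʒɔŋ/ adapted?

ŋɛʃɛpʒɔ

The consonants /k/, /ŋ/ cannot be parsed into a legal (C)(C)V syllable (no codas are permitted; onsets may contain at most 2 consonants).
Deleting the stranded consonants removes /k/, /ŋ/.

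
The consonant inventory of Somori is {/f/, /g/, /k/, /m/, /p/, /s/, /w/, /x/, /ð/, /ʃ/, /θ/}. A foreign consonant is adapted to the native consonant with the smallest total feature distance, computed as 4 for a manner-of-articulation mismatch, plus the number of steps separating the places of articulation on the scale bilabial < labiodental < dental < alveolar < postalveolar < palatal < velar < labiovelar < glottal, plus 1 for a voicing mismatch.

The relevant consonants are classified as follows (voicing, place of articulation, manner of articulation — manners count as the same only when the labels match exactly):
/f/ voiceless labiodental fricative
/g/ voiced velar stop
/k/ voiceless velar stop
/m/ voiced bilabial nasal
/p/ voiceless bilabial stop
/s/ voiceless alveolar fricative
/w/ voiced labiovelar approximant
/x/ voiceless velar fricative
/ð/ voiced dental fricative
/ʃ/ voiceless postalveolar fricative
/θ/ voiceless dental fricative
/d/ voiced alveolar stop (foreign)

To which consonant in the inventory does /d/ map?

/g/ is closest: same manner (stop), place distance 3 (alveolar→velar), same voicing; total 3. Next closest is /k/ at distance 4.

g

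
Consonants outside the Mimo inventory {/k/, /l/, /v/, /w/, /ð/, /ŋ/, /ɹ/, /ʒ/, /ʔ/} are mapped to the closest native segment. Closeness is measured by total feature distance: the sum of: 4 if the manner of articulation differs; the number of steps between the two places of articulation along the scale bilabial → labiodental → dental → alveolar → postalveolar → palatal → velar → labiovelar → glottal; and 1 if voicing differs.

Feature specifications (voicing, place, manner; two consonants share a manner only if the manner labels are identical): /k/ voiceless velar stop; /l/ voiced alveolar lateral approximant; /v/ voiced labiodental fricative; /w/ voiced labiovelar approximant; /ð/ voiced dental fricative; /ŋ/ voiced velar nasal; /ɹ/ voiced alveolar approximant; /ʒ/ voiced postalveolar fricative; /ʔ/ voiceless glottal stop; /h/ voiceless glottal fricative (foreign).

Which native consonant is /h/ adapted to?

ʔ

/ʔ/ is closest: manner differs (fricative→stop, +4), place distance 0 (glottal→glottal), same voicing; total 4. Next closest is /ʒ/ at distance 5.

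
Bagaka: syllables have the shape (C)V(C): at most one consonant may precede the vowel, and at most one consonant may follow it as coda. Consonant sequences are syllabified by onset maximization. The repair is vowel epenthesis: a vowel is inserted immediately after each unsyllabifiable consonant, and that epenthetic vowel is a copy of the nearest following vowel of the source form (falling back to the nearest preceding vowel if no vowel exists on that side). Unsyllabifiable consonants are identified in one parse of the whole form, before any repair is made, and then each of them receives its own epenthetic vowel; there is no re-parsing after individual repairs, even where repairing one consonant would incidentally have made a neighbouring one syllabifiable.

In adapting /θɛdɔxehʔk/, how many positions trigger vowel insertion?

2

The unsyllabifiable consonants are /ʔ/, /k/; each receives one epenthetic vowel.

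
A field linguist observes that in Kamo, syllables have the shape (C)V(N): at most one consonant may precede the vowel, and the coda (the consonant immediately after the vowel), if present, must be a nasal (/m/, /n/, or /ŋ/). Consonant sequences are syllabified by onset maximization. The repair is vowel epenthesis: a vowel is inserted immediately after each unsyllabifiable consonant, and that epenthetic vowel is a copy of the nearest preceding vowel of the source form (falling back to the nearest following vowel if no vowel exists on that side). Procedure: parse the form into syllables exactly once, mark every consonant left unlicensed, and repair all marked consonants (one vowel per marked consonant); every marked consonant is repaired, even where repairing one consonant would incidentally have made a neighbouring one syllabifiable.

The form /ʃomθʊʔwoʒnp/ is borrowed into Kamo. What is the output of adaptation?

ʃomθʊʔʊwoʒonopo

Syllabifying with onset maximization leaves /ʔ/, /ʒ/, /n/, /p/ stranded (only a nasal (/m/, /n/, or /ŋ/) is licensed in coda position; onsets are limited to one consonant).
Epenthesis after each stranded consonant: /ʔ/ → /ʔʊ/, /ʒ/ → /ʒo/, /n/ → /no/, /p/ → /po/.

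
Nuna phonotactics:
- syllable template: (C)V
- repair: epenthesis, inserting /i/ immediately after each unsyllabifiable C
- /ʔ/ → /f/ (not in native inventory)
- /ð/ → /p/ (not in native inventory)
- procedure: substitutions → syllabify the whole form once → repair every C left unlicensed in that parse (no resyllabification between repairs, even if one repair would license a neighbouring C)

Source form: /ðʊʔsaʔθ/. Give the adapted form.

Substitution: /ð/ → /p/, /ʔ/ → /f/, giving /pʊfsafθ/.
The consonants /f/, /f/, /θ/ cannot be parsed into a legal (C)V syllable (no codas are permitted; onsets are limited to one consonant).
Inserting the epenthetic vowel yields /f/ → /fi/, /f/ → /fi/, /θ/ → /θi/.

pʊfisafiθi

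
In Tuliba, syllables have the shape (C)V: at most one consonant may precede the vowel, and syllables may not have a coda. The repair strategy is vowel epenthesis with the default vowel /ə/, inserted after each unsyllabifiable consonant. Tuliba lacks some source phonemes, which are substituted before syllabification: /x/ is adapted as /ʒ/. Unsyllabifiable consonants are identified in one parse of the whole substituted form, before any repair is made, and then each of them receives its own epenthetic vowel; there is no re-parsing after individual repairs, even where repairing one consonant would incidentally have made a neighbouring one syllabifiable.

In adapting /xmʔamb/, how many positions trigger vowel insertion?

4

After substitution the input is /ʒmʔamb/.
The unsyllabifiable consonants are /ʒ/, /m/, /m/, /b/; each receives one epenthetic vowel.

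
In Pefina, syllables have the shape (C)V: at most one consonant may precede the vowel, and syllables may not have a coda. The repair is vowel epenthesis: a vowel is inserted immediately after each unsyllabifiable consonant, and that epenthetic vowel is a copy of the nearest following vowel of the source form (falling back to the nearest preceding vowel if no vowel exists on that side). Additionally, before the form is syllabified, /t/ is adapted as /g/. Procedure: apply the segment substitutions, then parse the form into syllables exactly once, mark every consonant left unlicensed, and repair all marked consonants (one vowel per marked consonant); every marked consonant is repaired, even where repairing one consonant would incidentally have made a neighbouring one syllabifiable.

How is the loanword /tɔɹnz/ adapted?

Substitution: /t/ → /g/, giving /gɔɹnz/.
Syllabifying with onset maximization leaves /ɹ/, /n/, /z/ stranded (no codas are permitted; onsets are limited to one consonant).
Inserting the epenthetic vowel yields /ɹ/ → /ɹɔ/, /n/ → /nɔ/, /z/ → /zɔ/.

gɔɹɔnɔzɔ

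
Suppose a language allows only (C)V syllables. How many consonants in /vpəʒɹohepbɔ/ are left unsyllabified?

The consonants /v/, /ʒ/, /p/ cannot be parsed into a legal (C)V syllable (no codas are permitted; onsets are limited to one consonant).

3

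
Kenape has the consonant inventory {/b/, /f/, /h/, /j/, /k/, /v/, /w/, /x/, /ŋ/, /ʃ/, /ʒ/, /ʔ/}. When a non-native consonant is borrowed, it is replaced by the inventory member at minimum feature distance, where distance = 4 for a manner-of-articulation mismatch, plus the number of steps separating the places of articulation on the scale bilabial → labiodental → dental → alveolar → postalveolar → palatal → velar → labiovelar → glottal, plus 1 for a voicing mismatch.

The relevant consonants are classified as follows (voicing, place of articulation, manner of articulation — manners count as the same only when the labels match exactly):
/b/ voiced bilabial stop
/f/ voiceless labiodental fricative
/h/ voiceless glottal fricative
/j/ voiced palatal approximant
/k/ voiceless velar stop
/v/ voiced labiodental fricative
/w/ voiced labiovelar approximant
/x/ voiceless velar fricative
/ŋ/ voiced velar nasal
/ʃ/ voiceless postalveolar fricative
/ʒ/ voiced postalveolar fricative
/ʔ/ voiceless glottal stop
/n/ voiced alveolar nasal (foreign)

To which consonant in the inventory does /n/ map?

ŋ

/ŋ/ is closest: same manner (nasal), place distance 3 (alveolar→velar), same voicing; total 3. Next closest is /ʒ/ at distance 5.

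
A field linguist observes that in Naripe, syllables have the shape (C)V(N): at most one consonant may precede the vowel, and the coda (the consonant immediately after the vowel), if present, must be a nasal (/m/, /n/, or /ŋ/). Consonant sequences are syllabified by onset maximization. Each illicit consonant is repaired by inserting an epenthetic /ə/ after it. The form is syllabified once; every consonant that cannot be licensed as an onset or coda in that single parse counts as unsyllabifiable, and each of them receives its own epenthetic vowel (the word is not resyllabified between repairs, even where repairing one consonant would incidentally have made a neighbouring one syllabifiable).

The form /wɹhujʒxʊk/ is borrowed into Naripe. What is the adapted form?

Under (C)V(N), the unsyllabifiable consonants are /w/, /ɹ/, /j/, /ʒ/, /k/ (only a nasal (/m/, /n/, or /ŋ/) is licensed in coda position; onsets are limited to one consonant).
Each unlicensed consonant becomes the onset of a new syllable: /w/ → /wə/, /ɹ/ → /ɹə/, /j/ → /jə/, /ʒ/ → /ʒə/, /k/ → /kə/.

wəɹəhujəʒəxʊkə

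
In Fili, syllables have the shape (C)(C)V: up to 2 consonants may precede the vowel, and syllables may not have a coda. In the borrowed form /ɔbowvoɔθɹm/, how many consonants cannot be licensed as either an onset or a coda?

Syllabifying with onset maximization leaves /θ/, /ɹ/, /m/ stranded (no codas are permitted; onsets may contain at most 2 consonants).

3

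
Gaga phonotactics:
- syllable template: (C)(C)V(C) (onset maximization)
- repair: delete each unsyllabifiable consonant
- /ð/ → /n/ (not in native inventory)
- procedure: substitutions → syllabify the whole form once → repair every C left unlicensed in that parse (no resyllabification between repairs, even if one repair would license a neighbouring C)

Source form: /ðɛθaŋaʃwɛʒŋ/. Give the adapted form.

Substitution: /ð/ → /n/, giving /nɛθaŋaʃwɛʒŋ/.
Syllabifying with onset maximization leaves /ŋ/ stranded (at most one coda consonant is licensed; onsets may contain at most 2 consonants).
Deletion applies to /ŋ/.

nɛθaŋaʃwɛʒ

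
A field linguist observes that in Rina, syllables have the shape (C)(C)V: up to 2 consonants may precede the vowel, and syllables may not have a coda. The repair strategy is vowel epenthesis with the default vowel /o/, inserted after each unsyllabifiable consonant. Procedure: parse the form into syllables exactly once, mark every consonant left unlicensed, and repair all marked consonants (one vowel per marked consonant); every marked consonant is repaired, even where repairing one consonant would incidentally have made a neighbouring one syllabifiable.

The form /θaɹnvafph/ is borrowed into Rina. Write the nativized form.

Syllabifying with onset maximization leaves /ɹ/, /f/, /p/, /h/ stranded (no codas are permitted; onsets may contain at most 2 consonants).
Inserting the epenthetic vowel yields /ɹ/ → /ɹo/, /f/ → /fo/, /p/ → /po/, /h/ → /ho/.

θaɹonvafopoho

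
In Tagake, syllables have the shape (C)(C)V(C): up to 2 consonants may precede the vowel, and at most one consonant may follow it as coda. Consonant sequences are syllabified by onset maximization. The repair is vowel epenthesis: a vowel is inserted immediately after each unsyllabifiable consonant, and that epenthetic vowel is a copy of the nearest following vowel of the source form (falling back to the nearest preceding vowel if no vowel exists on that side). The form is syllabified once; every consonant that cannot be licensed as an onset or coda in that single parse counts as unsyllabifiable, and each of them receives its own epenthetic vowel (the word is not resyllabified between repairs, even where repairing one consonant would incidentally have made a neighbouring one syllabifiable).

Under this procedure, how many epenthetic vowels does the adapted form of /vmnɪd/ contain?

The unsyllabifiable consonants are /v/; each receives one epenthetic vowel.

1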